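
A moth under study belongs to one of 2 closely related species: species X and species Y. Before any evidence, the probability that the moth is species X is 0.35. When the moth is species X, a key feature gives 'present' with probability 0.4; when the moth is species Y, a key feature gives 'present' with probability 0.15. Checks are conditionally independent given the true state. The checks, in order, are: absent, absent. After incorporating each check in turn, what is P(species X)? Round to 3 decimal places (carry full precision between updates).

0.212

After 'absent': P(species X) = 0.6·0.3500 / (0.6·0.3500 + 0.85·0.6500) ≈ 0.2754
After 'absent': P(species X) = 0.6·0.2754 / (0.6·0.2754 + 0.85·0.7246) ≈ 0.2115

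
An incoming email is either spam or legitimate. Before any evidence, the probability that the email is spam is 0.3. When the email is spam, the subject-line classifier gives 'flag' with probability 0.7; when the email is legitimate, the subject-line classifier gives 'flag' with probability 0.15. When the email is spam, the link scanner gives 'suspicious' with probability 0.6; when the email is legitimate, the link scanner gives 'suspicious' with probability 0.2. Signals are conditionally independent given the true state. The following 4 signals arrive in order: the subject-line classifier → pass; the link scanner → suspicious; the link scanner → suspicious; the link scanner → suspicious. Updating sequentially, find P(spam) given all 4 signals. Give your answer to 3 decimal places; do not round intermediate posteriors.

0.803

Apply Bayes' rule sequentially, carrying P(spam) forward.
After the subject-line classifier='pass': P(spam) = 0.3·0.3000 / (0.3·0.3000 + 0.85·0.7000) ≈ 0.1314
After the link scanner='suspicious': P(spam) = 0.6·0.1314 / (0.6·0.1314 + 0.2·0.8686) ≈ 0.3121
After the link scanner='suspicious': P(spam) = 0.6·0.3121 / (0.6·0.3121 + 0.2·0.6879) ≈ 0.5765
After the link scanner='suspicious': P(spam) = 0.6·0.5765 / (0.6·0.5765 + 0.2·0.4235) ≈ 0.8033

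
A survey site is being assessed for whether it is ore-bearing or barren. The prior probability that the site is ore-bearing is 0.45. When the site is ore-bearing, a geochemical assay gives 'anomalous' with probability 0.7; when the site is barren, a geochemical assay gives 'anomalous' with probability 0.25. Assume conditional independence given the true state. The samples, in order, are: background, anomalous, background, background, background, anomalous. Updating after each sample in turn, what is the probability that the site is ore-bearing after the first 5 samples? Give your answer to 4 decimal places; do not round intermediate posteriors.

Each posterior becomes the prior for the next update.
After 'background': P(ore) = 0.3·0.4500 / (0.3·0.4500 + 0.75·0.5500) ≈ 0.2466
After 'anomalous': P(ore) = 0.7·0.2466 / (0.7·0.2466 + 0.25·0.7534) ≈ 0.4782
After 'background': P(ore) = 0.3·0.4782 / (0.3·0.4782 + 0.75·0.5218) ≈ 0.2682
After 'background': P(ore) = 0.3·0.2682 / (0.3·0.2682 + 0.75·0.7318) ≈ 0.1279
After 'background': P(ore) = 0.3·0.1279 / (0.3·0.1279 + 0.75·0.8721) ≈ 0.0554

0.0554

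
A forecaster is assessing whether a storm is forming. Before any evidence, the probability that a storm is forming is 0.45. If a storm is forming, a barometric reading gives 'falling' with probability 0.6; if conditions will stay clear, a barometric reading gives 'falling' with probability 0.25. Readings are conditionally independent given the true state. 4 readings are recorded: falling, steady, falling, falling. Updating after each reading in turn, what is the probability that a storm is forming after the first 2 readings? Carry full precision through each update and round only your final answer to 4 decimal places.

After 'falling': P(storm) = 0.6·0.4500 / (0.6·0.4500 + 0.25·0.5500) ≈ 0.6626
After 'steady': P(storm) = 0.4·0.6626 / (0.4·0.6626 + 0.75·0.3374) ≈ 0.5115

0.5115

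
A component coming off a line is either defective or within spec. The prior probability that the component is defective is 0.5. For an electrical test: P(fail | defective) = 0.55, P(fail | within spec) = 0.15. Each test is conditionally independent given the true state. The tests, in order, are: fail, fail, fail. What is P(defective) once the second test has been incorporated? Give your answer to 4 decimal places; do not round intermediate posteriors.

After 'fail': P(defective) = 0.55·0.5000 / (0.55·0.5000 + 0.15·0.5000) ≈ 0.7857
After 'fail': P(defective) = 0.55·0.7857 / (0.55·0.7857 + 0.15·0.2143) ≈ 0.9308

0.9308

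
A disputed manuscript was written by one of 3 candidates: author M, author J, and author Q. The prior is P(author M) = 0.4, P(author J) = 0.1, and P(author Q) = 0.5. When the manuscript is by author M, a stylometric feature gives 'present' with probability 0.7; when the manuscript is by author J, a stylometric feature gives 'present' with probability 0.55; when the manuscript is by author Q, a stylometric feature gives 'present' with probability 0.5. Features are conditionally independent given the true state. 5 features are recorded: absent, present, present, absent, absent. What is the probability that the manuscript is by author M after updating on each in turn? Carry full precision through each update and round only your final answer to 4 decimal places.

0.2235

After 'absent': normaliser = 0.3·0.4000 + 0.45·0.1000 + 0.5·0.5000; P(author M) ≈ 0.2892, P(author J) ≈ 0.1084, P(author Q) ≈ 0.6024
After 'present': normaliser = 0.7·0.2892 + 0.55·0.1084 + 0.5·0.6024; P(author M) ≈ 0.3594, P(author J) ≈ 0.1059, P(author Q) ≈ 0.5348
After 'present': normaliser = 0.7·0.3594 + 0.55·0.1059 + 0.5·0.5348; P(author M) ≈ 0.4358, P(author J) ≈ 0.1009, P(author Q) ≈ 0.4633
After 'absent': normaliser = 0.3·0.4358 + 0.45·0.1009 + 0.5·0.4633; P(author M) ≈ 0.3206, P(author J) ≈ 0.1113, P(author Q) ≈ 0.5680
After 'absent': normaliser = 0.3·0.3206 + 0.45·0.1113 + 0.5·0.5680; P(author M) ≈ 0.2235, P(author J) ≈ 0.1164, P(author Q) ≈ 0.6600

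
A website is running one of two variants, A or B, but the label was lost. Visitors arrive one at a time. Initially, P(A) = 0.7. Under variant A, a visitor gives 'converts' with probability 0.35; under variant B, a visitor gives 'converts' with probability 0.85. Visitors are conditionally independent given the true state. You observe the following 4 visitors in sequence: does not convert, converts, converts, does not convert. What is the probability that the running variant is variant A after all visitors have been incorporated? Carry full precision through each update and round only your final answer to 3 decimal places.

0.881

After 'does not convert': P(A) = 0.65·0.7000 / (0.65·0.7000 + 0.15·0.3000) ≈ 0.9100
After 'converts': P(A) = 0.35·0.9100 / (0.35·0.9100 + 0.85·0.0900) ≈ 0.8063
After 'converts': P(A) = 0.35·0.8063 / (0.35·0.8063 + 0.85·0.1937) ≈ 0.6316
After 'does not convert': P(A) = 0.65·0.6316 / (0.65·0.6316 + 0.15·0.3684) ≈ 0.8814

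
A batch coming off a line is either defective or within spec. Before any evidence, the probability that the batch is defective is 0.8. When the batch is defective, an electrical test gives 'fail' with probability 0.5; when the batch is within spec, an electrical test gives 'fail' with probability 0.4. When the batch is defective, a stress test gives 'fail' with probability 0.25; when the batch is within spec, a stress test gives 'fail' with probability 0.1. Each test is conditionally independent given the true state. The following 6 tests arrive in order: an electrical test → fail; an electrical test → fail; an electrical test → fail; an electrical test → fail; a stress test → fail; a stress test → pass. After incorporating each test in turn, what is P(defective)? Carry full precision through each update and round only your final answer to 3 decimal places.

0.953

After an electrical test='fail': P(defective) = 0.5·0.8000 / (0.5·0.8000 + 0.4·0.2000) ≈ 0.8333
After an electrical test='fail': P(defective) = 0.5·0.8333 / (0.5·0.8333 + 0.4·0.1667) ≈ 0.8621
After an electrical test='fail': P(defective) = 0.5·0.8621 / (0.5·0.8621 + 0.4·0.1379) ≈ 0.8865
After an electrical test='fail': P(defective) = 0.5·0.8865 / (0.5·0.8865 + 0.4·0.1135) ≈ 0.9071
After a stress test='fail': P(defective) = 0.25·0.9071 / (0.25·0.9071 + 0.1·0.0929) ≈ 0.9607
After a stress test='pass': P(defective) = 0.75·0.9607 / (0.75·0.9607 + 0.9·0.0393) ≈ 0.9532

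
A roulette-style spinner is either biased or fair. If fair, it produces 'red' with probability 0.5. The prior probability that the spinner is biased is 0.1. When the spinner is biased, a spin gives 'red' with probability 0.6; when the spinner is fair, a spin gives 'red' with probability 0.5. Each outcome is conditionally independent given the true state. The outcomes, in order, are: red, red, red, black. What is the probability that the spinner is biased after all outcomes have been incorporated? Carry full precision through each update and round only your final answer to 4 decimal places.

0.1331

After 'red': P(biased) = 0.6·0.1000 / (0.6·0.1000 + 0.5·0.9000) ≈ 0.1176
After 'red': P(biased) = 0.6·0.1176 / (0.6·0.1176 + 0.5·0.8824) ≈ 0.1379
After 'red': P(biased) = 0.6·0.1379 / (0.6·0.1379 + 0.5·0.8621) ≈ 0.1611
After 'black': P(biased) = 0.4·0.1611 / (0.4·0.1611 + 0.5·0.8389) ≈ 0.1331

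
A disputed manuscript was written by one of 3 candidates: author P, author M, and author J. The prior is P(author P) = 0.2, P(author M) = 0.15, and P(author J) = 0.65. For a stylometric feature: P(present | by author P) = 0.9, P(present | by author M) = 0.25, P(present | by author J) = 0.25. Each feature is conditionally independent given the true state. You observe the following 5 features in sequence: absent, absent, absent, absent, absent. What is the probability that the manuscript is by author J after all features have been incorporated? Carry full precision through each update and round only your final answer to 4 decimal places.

0.8125

After 'absent': normaliser = 0.1·0.2000 + 0.75·0.1500 + 0.75·0.6500; P(author P) ≈ 0.0323, P(author M) ≈ 0.1815, P(author J) ≈ 0.7863
After 'absent': normaliser = 0.1·0.0323 + 0.75·0.1815 + 0.75·0.7863; P(author P) ≈ 0.0044, P(author M) ≈ 0.1867, P(author J) ≈ 0.8089
After 'absent': normaliser = 0.1·0.0044 + 0.75·0.1867 + 0.75·0.8089; P(author P) ≈ 0.0006, P(author M) ≈ 0.1874, P(author J) ≈ 0.8120
After 'absent': normaliser = 0.1·0.0006 + 0.75·0.1874 + 0.75·0.8120; P(author P) ≈ 0.0001, P(author M) ≈ 0.1875, P(author J) ≈ 0.8124
After 'absent': normaliser = 0.1·0.0001 + 0.75·0.1875 + 0.75·0.8124; P(author P) ≈ 0.0000, P(author M) ≈ 0.1875, P(author J) ≈ 0.8125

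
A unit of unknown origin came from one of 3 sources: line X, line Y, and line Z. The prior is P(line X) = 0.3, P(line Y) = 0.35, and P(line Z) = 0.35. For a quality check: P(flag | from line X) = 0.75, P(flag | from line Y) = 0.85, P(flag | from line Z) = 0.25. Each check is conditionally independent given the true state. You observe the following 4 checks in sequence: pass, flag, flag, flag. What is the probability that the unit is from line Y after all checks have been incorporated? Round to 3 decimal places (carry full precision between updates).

0.474

After 'pass': normaliser = 0.25·0.3000 + 0.15·0.3500 + 0.75·0.3500; P(line X) ≈ 0.1923, P(line Y) ≈ 0.1346, P(line Z) ≈ 0.6731
After 'flag': normaliser = 0.75·0.1923 + 0.85·0.1346 + 0.25·0.6731; P(line X) ≈ 0.3378, P(line Y) ≈ 0.2680, P(line Z) ≈ 0.3941
After 'flag': normaliser = 0.75·0.3378 + 0.85·0.2680 + 0.25·0.3941; P(line X) ≈ 0.4371, P(line Y) ≈ 0.3930, P(line Z) ≈ 0.1700
After 'flag': normaliser = 0.75·0.4371 + 0.85·0.3930 + 0.25·0.1700; P(line X) ≈ 0.4654, P(line Y) ≈ 0.4743, P(line Z) ≈ 0.0603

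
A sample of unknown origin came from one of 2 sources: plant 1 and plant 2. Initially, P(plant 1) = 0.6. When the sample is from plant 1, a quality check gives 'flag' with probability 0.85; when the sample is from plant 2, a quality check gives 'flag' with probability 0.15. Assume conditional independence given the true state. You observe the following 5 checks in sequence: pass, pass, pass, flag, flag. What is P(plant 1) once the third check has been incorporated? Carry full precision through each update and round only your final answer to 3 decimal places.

After 'pass': P(plant 1) = 0.15·0.6000 / (0.15·0.6000 + 0.85·0.4000) ≈ 0.2093
After 'pass': P(plant 1) = 0.15·0.2093 / (0.15·0.2093 + 0.85·0.7907) ≈ 0.0446
After 'pass': P(plant 1) = 0.15·0.0446 / (0.15·0.0446 + 0.85·0.9554) ≈ 0.0082

0.008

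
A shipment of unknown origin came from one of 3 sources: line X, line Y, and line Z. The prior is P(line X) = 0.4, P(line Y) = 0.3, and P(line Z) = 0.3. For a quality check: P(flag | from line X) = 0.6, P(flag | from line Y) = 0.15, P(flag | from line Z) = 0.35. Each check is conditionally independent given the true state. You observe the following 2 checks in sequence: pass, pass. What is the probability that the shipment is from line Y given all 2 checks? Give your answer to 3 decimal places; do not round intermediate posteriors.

0.532

After 'pass': normaliser = 0.4·0.4000 + 0.85·0.3000 + 0.65·0.3000; P(line X) ≈ 0.2623, P(line Y) ≈ 0.4180, P(line Z) ≈ 0.3197
After 'pass': normaliser = 0.4·0.2623 + 0.85·0.4180 + 0.65·0.3197; P(line X) ≈ 0.1571, P(line Y) ≈ 0.5319, P(line Z) ≈ 0.3110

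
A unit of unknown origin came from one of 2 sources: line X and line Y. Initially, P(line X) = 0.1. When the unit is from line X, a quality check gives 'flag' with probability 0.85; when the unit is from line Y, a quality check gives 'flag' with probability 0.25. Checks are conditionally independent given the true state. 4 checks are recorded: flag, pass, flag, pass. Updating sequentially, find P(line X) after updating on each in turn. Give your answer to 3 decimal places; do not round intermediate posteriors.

Each posterior becomes the prior for the next update.
After 'flag': P(line X) = 0.85·0.1000 / (0.85·0.1000 + 0.25·0.9000) ≈ 0.2742
After 'pass': P(line X) = 0.15·0.2742 / (0.15·0.2742 + 0.75·0.7258) ≈ 0.0702
After 'flag': P(line X) = 0.85·0.0702 / (0.85·0.0702 + 0.25·0.9298) ≈ 0.2044
After 'pass': P(line X) = 0.15·0.2044 / (0.15·0.2044 + 0.75·0.7956) ≈ 0.0489

0.049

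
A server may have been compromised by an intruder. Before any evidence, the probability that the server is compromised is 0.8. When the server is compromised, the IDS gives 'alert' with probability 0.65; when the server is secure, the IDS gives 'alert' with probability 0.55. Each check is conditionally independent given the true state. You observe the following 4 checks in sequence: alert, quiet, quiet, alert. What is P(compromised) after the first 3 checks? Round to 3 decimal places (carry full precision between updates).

After 'alert': P(compromised) = 0.65·0.8000 / (0.65·0.8000 + 0.55·0.2000) ≈ 0.8254
After 'quiet': P(compromised) = 0.35·0.8254 / (0.35·0.8254 + 0.45·0.1746) ≈ 0.7862
After 'quiet': P(compromised) = 0.35·0.7862 / (0.35·0.7862 + 0.45·0.2138) ≈ 0.7409

0.741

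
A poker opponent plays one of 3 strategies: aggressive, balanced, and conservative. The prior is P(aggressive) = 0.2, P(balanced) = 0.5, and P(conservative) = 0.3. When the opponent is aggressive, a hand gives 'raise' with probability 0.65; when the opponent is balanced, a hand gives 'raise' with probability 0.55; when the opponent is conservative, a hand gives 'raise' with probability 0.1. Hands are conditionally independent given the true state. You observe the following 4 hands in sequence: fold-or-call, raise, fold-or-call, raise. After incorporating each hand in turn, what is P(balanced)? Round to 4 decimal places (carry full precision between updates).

0.7056

After 'fold-or-call': normaliser = 0.35·0.2000 + 0.45·0.5000 + 0.9·0.3000; P(aggressive) ≈ 0.1239, P(balanced) ≈ 0.3982, P(conservative) ≈ 0.4779
After 'raise': normaliser = 0.65·0.1239 + 0.55·0.3982 + 0.1·0.4779; P(aggressive) ≈ 0.2318, P(balanced) ≈ 0.6306, P(conservative) ≈ 0.1376
After 'fold-or-call': normaliser = 0.35·0.2318 + 0.45·0.6306 + 0.9·0.1376; P(aggressive) ≈ 0.1660, P(balanced) ≈ 0.5806, P(conservative) ≈ 0.2534
After 'raise': normaliser = 0.65·0.1660 + 0.55·0.5806 + 0.1·0.2534; P(aggressive) ≈ 0.2385, P(balanced) ≈ 0.7056, P(conservative) ≈ 0.0560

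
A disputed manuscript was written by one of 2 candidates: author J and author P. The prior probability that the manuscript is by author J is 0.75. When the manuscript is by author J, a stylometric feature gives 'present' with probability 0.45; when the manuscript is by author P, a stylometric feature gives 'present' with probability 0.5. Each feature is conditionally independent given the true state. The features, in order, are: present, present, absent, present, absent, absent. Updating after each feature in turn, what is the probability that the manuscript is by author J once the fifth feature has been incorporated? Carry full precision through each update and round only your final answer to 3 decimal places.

0.726

After 'present': P(author J) = 0.45·0.7500 / (0.45·0.7500 + 0.5·0.2500) ≈ 0.7297
After 'present': P(author J) = 0.45·0.7297 / (0.45·0.7297 + 0.5·0.2703) ≈ 0.7085
After 'absent': P(author J) = 0.55·0.7085 / (0.55·0.7085 + 0.5·0.2915) ≈ 0.7277
After 'present': P(author J) = 0.45·0.7277 / (0.45·0.7277 + 0.5·0.2723) ≈ 0.7064
After 'absent': P(author J) = 0.55·0.7064 / (0.55·0.7064 + 0.5·0.2936) ≈ 0.7257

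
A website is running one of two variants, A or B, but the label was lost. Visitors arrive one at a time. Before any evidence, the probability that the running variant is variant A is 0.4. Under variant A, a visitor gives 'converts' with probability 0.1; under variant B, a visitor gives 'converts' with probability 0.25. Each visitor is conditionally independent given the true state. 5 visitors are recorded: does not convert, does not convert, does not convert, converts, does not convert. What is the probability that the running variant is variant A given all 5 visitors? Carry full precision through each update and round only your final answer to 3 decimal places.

0.356

After 'does not convert': P(A) = 0.9·0.4000 / (0.9·0.4000 + 0.75·0.6000) ≈ 0.4444
After 'does not convert': P(A) = 0.9·0.4444 / (0.9·0.4444 + 0.75·0.5556) ≈ 0.4898
After 'does not convert': P(A) = 0.9·0.4898 / (0.9·0.4898 + 0.75·0.5102) ≈ 0.5353
After 'converts': P(A) = 0.1·0.5353 / (0.1·0.5353 + 0.25·0.4647) ≈ 0.3154
After 'does not convert': P(A) = 0.9·0.3154 / (0.9·0.3154 + 0.75·0.6846) ≈ 0.3561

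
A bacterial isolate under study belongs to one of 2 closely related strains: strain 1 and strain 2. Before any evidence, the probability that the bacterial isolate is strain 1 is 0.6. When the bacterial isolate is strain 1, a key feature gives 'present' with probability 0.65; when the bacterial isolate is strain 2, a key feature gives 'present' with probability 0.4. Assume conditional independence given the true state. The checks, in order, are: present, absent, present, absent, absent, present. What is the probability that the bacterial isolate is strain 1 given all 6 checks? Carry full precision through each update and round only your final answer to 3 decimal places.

0.561

After 'present': P(strain 1) = 0.65·0.6000 / (0.65·0.6000 + 0.4·0.4000) ≈ 0.7091
After 'absent': P(strain 1) = 0.35·0.7091 / (0.35·0.7091 + 0.6·0.2909) ≈ 0.5871
After 'present': P(strain 1) = 0.65·0.5871 / (0.65·0.5871 + 0.4·0.4129) ≈ 0.6979
After 'absent': P(strain 1) = 0.35·0.6979 / (0.35·0.6979 + 0.6·0.3021) ≈ 0.5741
After 'absent': P(strain 1) = 0.35·0.5741 / (0.35·0.5741 + 0.6·0.4259) ≈ 0.4402
After 'present': P(strain 1) = 0.65·0.4402 / (0.65·0.4402 + 0.4·0.5598) ≈ 0.5609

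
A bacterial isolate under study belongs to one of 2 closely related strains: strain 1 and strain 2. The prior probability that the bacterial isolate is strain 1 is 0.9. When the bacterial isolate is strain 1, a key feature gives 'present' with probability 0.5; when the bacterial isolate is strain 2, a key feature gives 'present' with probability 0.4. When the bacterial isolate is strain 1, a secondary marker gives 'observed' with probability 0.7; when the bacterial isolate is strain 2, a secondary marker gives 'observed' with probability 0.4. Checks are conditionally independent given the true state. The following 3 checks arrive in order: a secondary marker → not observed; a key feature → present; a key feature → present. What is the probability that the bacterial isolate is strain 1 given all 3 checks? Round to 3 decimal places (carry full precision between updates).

Apply Bayes' rule sequentially, carrying P(strain 1) forward.
After a secondary marker='not observed': P(strain 1) = 0.3·0.9000 / (0.3·0.9000 + 0.6·0.1000) ≈ 0.8182
After a key feature='present': P(strain 1) = 0.5·0.8182 / (0.5·0.8182 + 0.4·0.1818) ≈ 0.8491
After a key feature='present': P(strain 1) = 0.5·0.8491 / (0.5·0.8491 + 0.4·0.1509) ≈ 0.8755

0.875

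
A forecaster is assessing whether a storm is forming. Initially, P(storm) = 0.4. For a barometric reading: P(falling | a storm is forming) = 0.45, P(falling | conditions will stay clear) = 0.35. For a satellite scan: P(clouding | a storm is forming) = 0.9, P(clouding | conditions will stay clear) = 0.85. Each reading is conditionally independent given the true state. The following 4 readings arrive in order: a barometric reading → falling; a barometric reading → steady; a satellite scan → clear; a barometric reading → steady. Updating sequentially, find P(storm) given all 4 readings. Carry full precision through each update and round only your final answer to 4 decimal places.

0.2903

After a barometric reading='falling': P(storm) = 0.45·0.4000 / (0.45·0.4000 + 0.35·0.6000) ≈ 0.4615
After a barometric reading='steady': P(storm) = 0.55·0.4615 / (0.55·0.4615 + 0.65·0.5385) ≈ 0.4204
After a satellite scan='clear': P(storm) = 0.1·0.4204 / (0.1·0.4204 + 0.15·0.5796) ≈ 0.3259
After a barometric reading='steady': P(storm) = 0.55·0.3259 / (0.55·0.3259 + 0.65·0.6741) ≈ 0.2903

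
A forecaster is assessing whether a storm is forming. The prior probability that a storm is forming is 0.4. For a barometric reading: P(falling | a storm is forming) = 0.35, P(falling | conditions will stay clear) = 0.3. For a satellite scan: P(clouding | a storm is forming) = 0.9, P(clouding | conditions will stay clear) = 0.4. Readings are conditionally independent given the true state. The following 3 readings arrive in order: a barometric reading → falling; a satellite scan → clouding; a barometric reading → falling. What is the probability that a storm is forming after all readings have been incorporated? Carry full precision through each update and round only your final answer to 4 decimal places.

After a barometric reading='falling': P(storm) = 0.35·0.4000 / (0.35·0.4000 + 0.3·0.6000) ≈ 0.4375
After a satellite scan='clouding': P(storm) = 0.9·0.4375 / (0.9·0.4375 + 0.4·0.5625) ≈ 0.6364
After a barometric reading='falling': P(storm) = 0.35·0.6364 / (0.35·0.6364 + 0.3·0.3636) ≈ 0.6712

0.6712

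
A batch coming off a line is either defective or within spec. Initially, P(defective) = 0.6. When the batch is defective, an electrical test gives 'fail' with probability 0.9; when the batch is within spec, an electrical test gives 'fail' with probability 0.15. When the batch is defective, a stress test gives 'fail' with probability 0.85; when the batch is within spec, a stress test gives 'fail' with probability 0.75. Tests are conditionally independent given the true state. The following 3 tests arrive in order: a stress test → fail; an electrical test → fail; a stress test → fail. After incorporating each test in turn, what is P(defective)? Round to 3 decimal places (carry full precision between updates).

Each posterior becomes the prior for the next update.
After a stress test='fail': P(defective) = 0.85·0.6000 / (0.85·0.6000 + 0.75·0.4000) ≈ 0.6296
After an electrical test='fail': P(defective) = 0.9·0.6296 / (0.9·0.6296 + 0.15·0.3704) ≈ 0.9107
After a stress test='fail': P(defective) = 0.85·0.9107 / (0.85·0.9107 + 0.75·0.0893) ≈ 0.9204

0.920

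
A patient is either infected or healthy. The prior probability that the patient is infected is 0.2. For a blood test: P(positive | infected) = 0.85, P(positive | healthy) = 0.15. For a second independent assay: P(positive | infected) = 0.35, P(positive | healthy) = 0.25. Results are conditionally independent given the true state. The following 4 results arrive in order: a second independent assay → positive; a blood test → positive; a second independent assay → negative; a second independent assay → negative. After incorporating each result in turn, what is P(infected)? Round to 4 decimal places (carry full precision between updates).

Each posterior becomes the prior for the next update.
After a second independent assay='positive': P(infected) = 0.35·0.2000 / (0.35·0.2000 + 0.25·0.8000) ≈ 0.2593
After a blood test='positive': P(infected) = 0.85·0.2593 / (0.85·0.2593 + 0.15·0.7407) ≈ 0.6648
After a second independent assay='negative': P(infected) = 0.65·0.6648 / (0.65·0.6648 + 0.75·0.3352) ≈ 0.6322
After a second independent assay='negative': P(infected) = 0.65·0.6322 / (0.65·0.6322 + 0.75·0.3678) ≈ 0.5983

0.5983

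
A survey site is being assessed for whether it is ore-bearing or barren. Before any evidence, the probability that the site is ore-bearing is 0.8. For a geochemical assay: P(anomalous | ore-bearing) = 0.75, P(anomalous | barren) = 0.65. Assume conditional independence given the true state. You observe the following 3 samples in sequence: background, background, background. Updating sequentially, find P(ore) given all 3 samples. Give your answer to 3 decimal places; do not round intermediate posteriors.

0.593

Each posterior becomes the prior for the next update.
After 'background': P(ore) = 0.25·0.8000 / (0.25·0.8000 + 0.35·0.2000) ≈ 0.7407
After 'background': P(ore) = 0.25·0.7407 / (0.25·0.7407 + 0.35·0.2593) ≈ 0.6711
After 'background': P(ore) = 0.25·0.6711 / (0.25·0.6711 + 0.35·0.3289) ≈ 0.5931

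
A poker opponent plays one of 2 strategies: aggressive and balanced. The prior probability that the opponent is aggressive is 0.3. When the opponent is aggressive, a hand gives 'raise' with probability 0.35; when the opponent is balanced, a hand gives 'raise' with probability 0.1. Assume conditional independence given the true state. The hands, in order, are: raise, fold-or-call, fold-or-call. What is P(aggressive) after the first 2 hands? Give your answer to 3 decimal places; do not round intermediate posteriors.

After 'raise': P(aggressive) = 0.35·0.3000 / (0.35·0.3000 + 0.1·0.7000) ≈ 0.6000
After 'fold-or-call': P(aggressive) = 0.65·0.6000 / (0.65·0.6000 + 0.9·0.4000) ≈ 0.5200

0.520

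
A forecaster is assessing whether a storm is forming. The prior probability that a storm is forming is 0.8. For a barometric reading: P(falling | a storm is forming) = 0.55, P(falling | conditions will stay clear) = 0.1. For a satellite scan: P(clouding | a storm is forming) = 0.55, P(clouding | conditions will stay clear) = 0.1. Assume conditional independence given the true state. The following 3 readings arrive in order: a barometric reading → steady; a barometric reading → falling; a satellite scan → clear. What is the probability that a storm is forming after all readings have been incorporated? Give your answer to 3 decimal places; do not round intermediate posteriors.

0.846

After a barometric reading='steady': P(storm) = 0.45·0.8000 / (0.45·0.8000 + 0.9·0.2000) ≈ 0.6667
After a barometric reading='falling': P(storm) = 0.55·0.6667 / (0.55·0.6667 + 0.1·0.3333) ≈ 0.9167
After a satellite scan='clear': P(storm) = 0.45·0.9167 / (0.45·0.9167 + 0.9·0.0833) ≈ 0.8462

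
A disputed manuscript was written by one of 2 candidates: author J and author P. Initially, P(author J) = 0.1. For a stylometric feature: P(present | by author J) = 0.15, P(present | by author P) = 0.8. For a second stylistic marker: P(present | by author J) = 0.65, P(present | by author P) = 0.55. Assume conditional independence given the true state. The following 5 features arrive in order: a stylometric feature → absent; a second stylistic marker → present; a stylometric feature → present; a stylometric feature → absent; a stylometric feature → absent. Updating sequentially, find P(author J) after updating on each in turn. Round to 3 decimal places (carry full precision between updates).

After a stylometric feature='absent': P(author J) = 0.85·0.1000 / (0.85·0.1000 + 0.2·0.9000) ≈ 0.3208
After a second stylistic marker='present': P(author J) = 0.65·0.3208 / (0.65·0.3208 + 0.55·0.6792) ≈ 0.3582
After a stylometric feature='present': P(author J) = 0.15·0.3582 / (0.15·0.3582 + 0.8·0.6418) ≈ 0.0947
After a stylometric feature='absent': P(author J) = 0.85·0.0947 / (0.85·0.0947 + 0.2·0.9053) ≈ 0.3078
After a stylometric feature='absent': P(author J) = 0.85·0.3078 / (0.85·0.3078 + 0.2·0.6922) ≈ 0.6540

0.654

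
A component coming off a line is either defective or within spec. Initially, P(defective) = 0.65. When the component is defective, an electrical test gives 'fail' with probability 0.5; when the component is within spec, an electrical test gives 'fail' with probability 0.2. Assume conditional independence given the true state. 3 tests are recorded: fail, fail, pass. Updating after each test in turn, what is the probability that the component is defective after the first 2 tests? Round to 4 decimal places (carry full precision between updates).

0.9207

After 'fail': P(defective) = 0.5·0.6500 / (0.5·0.6500 + 0.2·0.3500) ≈ 0.8228
After 'fail': P(defective) = 0.5·0.8228 / (0.5·0.8228 + 0.2·0.1772) ≈ 0.9207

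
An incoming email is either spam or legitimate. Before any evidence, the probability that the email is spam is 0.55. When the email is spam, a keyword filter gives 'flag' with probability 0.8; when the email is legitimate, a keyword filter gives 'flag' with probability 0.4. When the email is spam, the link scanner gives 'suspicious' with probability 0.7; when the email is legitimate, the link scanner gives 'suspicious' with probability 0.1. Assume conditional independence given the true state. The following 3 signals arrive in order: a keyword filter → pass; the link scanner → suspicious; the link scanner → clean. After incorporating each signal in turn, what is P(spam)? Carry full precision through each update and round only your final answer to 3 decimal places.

0.487

After a keyword filter='pass': P(spam) = 0.2·0.5500 / (0.2·0.5500 + 0.6·0.4500) ≈ 0.2895
After the link scanner='suspicious': P(spam) = 0.7·0.2895 / (0.7·0.2895 + 0.1·0.7105) ≈ 0.7404
After the link scanner='clean': P(spam) = 0.3·0.7404 / (0.3·0.7404 + 0.9·0.2596) ≈ 0.4873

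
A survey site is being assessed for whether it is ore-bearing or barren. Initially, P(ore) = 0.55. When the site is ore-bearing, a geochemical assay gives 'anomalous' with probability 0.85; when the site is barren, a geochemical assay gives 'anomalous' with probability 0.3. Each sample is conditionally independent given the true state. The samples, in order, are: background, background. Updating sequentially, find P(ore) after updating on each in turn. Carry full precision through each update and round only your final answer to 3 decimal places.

After 'background': P(ore) = 0.15·0.5500 / (0.15·0.5500 + 0.7·0.4500) ≈ 0.2075
After 'background': P(ore) = 0.15·0.2075 / (0.15·0.2075 + 0.7·0.7925) ≈ 0.0531

0.053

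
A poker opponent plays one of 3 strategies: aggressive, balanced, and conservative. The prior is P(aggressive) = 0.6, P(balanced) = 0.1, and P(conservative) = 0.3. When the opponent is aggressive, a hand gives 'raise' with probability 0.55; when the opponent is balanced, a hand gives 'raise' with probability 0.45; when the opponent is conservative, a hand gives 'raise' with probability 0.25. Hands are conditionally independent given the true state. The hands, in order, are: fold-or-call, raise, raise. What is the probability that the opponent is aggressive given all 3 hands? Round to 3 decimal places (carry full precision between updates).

After 'fold-or-call': normaliser = 0.45·0.6000 + 0.55·0.1000 + 0.75·0.3000; P(aggressive) ≈ 0.4909, P(balanced) ≈ 0.1000, P(conservative) ≈ 0.4091
After 'raise': normaliser = 0.55·0.4909 + 0.45·0.1000 + 0.25·0.4091; P(aggressive) ≈ 0.6471, P(balanced) ≈ 0.1078, P(conservative) ≈ 0.2451
After 'raise': normaliser = 0.55·0.6471 + 0.45·0.1078 + 0.25·0.2451; P(aggressive) ≈ 0.7642, P(balanced) ≈ 0.1042, P(conservative) ≈ 0.1316

0.764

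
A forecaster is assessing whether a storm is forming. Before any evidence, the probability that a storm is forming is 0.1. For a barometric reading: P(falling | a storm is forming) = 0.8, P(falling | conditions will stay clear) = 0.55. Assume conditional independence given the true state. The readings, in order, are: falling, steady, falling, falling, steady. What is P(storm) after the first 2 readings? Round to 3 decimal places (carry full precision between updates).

0.067

After 'falling': P(storm) = 0.8·0.1000 / (0.8·0.1000 + 0.55·0.9000) ≈ 0.1391
After 'steady': P(storm) = 0.2·0.1391 / (0.2·0.1391 + 0.45·0.8609) ≈ 0.0670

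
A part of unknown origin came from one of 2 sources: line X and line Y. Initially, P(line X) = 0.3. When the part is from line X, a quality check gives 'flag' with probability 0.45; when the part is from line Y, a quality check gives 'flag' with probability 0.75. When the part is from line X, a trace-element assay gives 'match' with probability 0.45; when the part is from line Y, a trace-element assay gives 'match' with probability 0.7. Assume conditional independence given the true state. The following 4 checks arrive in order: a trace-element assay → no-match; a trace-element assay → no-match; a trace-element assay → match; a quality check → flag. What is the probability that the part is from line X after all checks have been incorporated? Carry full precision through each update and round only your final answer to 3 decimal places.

Each posterior becomes the prior for the next update.
After a trace-element assay='no-match': P(line X) = 0.55·0.3000 / (0.55·0.3000 + 0.3·0.7000) ≈ 0.4400
After a trace-element assay='no-match': P(line X) = 0.55·0.4400 / (0.55·0.4400 + 0.3·0.5600) ≈ 0.5902
After a trace-element assay='match': P(line X) = 0.45·0.5902 / (0.45·0.5902 + 0.7·0.4098) ≈ 0.4808
After a quality check='flag': P(line X) = 0.45·0.4808 / (0.45·0.4808 + 0.75·0.5192) ≈ 0.3572

0.357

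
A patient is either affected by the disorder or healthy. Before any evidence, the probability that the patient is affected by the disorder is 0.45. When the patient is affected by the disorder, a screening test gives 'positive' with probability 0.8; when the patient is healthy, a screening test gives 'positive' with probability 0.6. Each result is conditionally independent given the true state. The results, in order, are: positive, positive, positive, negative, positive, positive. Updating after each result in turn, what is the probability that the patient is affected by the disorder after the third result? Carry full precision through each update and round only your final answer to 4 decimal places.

After 'positive': P(affected) = 0.8·0.4500 / (0.8·0.4500 + 0.6·0.5500) ≈ 0.5217
After 'positive': P(affected) = 0.8·0.5217 / (0.8·0.5217 + 0.6·0.4783) ≈ 0.5926
After 'positive': P(affected) = 0.8·0.5926 / (0.8·0.5926 + 0.6·0.4074) ≈ 0.6598

0.6598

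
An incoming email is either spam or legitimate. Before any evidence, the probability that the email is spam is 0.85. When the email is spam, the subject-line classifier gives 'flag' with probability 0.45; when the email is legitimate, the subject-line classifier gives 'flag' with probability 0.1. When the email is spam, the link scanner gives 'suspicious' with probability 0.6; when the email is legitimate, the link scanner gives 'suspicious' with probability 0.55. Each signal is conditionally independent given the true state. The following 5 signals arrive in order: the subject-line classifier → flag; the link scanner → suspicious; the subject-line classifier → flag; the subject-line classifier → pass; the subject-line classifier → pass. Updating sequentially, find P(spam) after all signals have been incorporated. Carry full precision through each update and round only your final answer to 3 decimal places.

0.979

After the subject-line classifier='flag': P(spam) = 0.45·0.8500 / (0.45·0.8500 + 0.1·0.1500) ≈ 0.9623
After the link scanner='suspicious': P(spam) = 0.6·0.9623 / (0.6·0.9623 + 0.55·0.0377) ≈ 0.9653
After the subject-line classifier='flag': P(spam) = 0.45·0.9653 / (0.45·0.9653 + 0.1·0.0347) ≈ 0.9921
After the subject-line classifier='pass': P(spam) = 0.55·0.9921 / (0.55·0.9921 + 0.9·0.0079) ≈ 0.9871
After the subject-line classifier='pass': P(spam) = 0.55·0.9871 / (0.55·0.9871 + 0.9·0.0129) ≈ 0.9791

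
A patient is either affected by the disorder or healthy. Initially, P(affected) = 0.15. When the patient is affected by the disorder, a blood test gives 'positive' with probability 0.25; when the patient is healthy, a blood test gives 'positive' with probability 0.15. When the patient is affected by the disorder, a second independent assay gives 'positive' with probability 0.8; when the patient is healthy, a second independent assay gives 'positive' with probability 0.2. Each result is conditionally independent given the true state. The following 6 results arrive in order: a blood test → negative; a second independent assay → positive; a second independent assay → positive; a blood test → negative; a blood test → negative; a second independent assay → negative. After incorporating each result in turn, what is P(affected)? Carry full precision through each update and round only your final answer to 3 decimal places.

After a blood test='negative': P(affected) = 0.75·0.1500 / (0.75·0.1500 + 0.85·0.8500) ≈ 0.1347
After a second independent assay='positive': P(affected) = 0.8·0.1347 / (0.8·0.1347 + 0.2·0.8653) ≈ 0.3838
After a second independent assay='positive': P(affected) = 0.8·0.3838 / (0.8·0.3838 + 0.2·0.6162) ≈ 0.7136
After a blood test='negative': P(affected) = 0.75·0.7136 / (0.75·0.7136 + 0.85·0.2864) ≈ 0.6873
After a blood test='negative': P(affected) = 0.75·0.6873 / (0.75·0.6873 + 0.85·0.3127) ≈ 0.6598
After a second independent assay='negative': P(affected) = 0.2·0.6598 / (0.2·0.6598 + 0.8·0.3402) ≈ 0.3266

0.327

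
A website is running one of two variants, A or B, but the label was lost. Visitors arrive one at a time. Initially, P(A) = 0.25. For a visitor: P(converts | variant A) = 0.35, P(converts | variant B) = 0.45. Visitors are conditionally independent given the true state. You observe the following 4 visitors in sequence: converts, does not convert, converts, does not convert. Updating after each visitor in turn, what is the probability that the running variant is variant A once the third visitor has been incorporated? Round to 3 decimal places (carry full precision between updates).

After 'converts': P(A) = 0.35·0.2500 / (0.35·0.2500 + 0.45·0.7500) ≈ 0.2059
After 'does not convert': P(A) = 0.65·0.2059 / (0.65·0.2059 + 0.55·0.7941) ≈ 0.2345
After 'converts': P(A) = 0.35·0.2345 / (0.35·0.2345 + 0.45·0.7655) ≈ 0.1924

0.192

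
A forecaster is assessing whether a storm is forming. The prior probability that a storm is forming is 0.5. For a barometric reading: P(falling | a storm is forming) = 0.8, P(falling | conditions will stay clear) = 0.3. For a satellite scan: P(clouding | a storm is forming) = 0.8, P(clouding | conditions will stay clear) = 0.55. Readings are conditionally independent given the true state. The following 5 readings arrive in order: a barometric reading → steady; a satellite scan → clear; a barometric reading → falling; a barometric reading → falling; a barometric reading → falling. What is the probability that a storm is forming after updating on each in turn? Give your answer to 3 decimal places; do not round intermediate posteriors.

0.707

Each posterior becomes the prior for the next update.
After a barometric reading='steady': P(storm) = 0.2·0.5000 / (0.2·0.5000 + 0.7·0.5000) ≈ 0.2222
After a satellite scan='clear': P(storm) = 0.2·0.2222 / (0.2·0.2222 + 0.45·0.7778) ≈ 0.1127
After a barometric reading='falling': P(storm) = 0.8·0.1127 / (0.8·0.1127 + 0.3·0.8873) ≈ 0.2530
After a barometric reading='falling': P(storm) = 0.8·0.2530 / (0.8·0.2530 + 0.3·0.7470) ≈ 0.4745
After a barometric reading='falling': P(storm) = 0.8·0.4745 / (0.8·0.4745 + 0.3·0.5255) ≈ 0.7066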